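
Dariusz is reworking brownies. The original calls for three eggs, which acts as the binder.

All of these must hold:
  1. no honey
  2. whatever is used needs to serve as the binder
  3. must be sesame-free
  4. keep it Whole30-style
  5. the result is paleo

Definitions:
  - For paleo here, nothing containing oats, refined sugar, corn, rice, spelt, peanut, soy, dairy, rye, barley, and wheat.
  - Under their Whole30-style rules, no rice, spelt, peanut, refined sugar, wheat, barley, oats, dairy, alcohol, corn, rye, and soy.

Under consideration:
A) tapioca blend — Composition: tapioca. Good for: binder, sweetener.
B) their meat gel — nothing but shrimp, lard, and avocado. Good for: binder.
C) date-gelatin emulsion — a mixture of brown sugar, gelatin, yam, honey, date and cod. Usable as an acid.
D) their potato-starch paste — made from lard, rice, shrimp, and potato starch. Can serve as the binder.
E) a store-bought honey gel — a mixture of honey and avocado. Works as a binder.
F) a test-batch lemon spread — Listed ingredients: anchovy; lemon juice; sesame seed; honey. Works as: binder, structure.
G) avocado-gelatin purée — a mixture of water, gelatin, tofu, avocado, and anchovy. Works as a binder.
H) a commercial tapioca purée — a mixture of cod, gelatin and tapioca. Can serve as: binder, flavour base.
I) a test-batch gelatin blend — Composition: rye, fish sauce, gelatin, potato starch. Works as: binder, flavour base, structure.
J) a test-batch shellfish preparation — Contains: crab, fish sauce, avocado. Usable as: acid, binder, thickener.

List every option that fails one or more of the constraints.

C, D, E, F, G, I

A: every rule checks out — keep
B: only lard, shrimp and avocado; none excluded — keep
C: not usable as a binder; has brown sugar, so not paleo (and 2 more) — no
D: has rice, so not paleo; has rice, so not Whole30-style — no
E: has honey, so not honey-free — out
F: has honey, so not honey-free; has sesame seed, so not sesame-free — no
G: has tofu, so not paleo; has tofu, so not Whole30-style — no
H: works as a binder, Whole30-style, no sesame — OK
I: has rye, so not paleo; has rye, so not Whole30-style — out
J: only fish sauce, crab and avocado; none excluded — OK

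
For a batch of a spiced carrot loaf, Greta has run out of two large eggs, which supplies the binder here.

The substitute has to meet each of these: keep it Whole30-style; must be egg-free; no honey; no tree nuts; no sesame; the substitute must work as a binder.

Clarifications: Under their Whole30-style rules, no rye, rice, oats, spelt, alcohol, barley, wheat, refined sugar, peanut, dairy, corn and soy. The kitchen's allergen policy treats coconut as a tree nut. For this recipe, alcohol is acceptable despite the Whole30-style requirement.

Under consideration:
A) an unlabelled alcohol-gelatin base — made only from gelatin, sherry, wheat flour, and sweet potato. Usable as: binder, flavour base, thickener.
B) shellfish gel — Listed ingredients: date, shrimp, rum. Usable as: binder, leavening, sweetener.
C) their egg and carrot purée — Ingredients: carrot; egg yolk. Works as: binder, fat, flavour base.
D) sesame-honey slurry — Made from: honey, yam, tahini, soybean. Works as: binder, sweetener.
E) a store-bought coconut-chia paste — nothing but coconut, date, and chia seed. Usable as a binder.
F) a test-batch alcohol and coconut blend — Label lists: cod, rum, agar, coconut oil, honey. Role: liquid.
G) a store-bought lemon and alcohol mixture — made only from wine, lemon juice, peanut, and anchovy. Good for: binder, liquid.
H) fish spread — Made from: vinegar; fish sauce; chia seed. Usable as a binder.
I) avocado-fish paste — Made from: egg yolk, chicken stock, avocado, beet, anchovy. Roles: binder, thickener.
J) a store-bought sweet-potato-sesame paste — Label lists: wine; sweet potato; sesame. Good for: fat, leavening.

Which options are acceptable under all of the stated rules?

A: has wheat flour, so not Whole30-style — no
B: alcohol is permitted under the Whole30-style carve-out; nothing else excluded — valid
C: has egg yolk, so not egg-free — reject
D: has soybean, so not Whole30-style; has tahini, so not sesame-free (and 1 more) — out
E: has coconut, so not tree-nut-free — no
F: not usable as a binder; has coconut oil, so not tree-nut-free (and 1 more) — reject
G: has peanut, so not Whole30-style — reject
H: nothing on the exclusion list — keep
I: has egg yolk, so not egg-free — no
J: not usable as a binder; has sesame, so not sesame-free — out

B, H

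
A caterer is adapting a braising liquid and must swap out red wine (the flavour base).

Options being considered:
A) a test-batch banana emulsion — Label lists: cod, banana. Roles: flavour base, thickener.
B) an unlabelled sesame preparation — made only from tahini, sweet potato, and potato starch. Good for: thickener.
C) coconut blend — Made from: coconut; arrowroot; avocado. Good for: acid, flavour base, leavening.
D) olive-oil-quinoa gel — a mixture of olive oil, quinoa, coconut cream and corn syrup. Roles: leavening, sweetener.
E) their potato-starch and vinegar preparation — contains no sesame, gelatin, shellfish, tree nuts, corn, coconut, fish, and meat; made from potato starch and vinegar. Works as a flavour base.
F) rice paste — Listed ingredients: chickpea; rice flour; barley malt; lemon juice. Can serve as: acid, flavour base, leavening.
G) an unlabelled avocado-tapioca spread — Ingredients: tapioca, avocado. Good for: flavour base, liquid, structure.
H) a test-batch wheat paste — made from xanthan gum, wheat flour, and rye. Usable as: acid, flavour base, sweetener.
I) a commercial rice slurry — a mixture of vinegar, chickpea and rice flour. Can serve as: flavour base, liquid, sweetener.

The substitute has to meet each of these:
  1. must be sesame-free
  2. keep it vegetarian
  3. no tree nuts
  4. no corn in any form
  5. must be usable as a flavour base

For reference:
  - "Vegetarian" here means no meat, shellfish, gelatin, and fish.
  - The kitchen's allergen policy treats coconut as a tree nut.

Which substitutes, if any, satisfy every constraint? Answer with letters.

A: has cod, so not vegetarian — reject
B: not usable as a flavour base; has tahini, so not sesame-free — out
C: has coconut, so not tree-nut-free — reject
D: not usable as a flavour base; has coconut cream, so not tree-nut-free (and 1 more) — reject
E: works as a flavour base, no sesame, tree-nut-free — valid
F: barley malt and rice flour etc. — none of it excluded — OK
G: works as a flavour base, no corn, no sesame — OK
H: only rye, wheat flour, and xanthan gum; none excluded — keep
I: only rice flour, vinegar and chickpea; none excluded — keep

E, F, G, H, I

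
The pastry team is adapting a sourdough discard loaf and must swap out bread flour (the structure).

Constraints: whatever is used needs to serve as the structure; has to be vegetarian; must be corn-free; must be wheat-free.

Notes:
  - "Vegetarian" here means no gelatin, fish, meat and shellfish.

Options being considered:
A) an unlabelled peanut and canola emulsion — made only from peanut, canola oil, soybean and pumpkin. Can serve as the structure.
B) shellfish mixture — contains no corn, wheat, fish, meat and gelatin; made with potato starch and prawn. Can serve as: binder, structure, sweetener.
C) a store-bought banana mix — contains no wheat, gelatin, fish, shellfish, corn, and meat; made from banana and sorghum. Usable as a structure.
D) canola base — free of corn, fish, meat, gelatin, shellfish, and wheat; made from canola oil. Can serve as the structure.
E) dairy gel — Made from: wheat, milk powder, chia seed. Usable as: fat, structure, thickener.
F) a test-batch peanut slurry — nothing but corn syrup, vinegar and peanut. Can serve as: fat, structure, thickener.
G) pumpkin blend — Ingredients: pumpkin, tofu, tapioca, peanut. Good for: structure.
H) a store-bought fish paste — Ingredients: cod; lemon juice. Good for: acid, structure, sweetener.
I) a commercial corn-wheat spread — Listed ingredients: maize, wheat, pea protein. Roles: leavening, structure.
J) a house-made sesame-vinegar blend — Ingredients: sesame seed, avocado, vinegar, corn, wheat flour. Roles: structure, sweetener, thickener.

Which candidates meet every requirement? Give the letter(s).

A, C, D, G

A: peanut and soybean etc. — none of it excluded — keep
B: has prawn, so not vegetarian — no
C: nothing on the exclusion list — valid
D: every rule checks out — valid
E: has wheat, so not wheat-free — reject
F: has corn syrup, so not corn-free — out
G: vegetarian, no corn — valid
H: has cod, so not vegetarian — no
I: has wheat, so not wheat-free; has maize, so not corn-free — reject
J: has wheat flour, so not wheat-free; has corn, so not corn-free — no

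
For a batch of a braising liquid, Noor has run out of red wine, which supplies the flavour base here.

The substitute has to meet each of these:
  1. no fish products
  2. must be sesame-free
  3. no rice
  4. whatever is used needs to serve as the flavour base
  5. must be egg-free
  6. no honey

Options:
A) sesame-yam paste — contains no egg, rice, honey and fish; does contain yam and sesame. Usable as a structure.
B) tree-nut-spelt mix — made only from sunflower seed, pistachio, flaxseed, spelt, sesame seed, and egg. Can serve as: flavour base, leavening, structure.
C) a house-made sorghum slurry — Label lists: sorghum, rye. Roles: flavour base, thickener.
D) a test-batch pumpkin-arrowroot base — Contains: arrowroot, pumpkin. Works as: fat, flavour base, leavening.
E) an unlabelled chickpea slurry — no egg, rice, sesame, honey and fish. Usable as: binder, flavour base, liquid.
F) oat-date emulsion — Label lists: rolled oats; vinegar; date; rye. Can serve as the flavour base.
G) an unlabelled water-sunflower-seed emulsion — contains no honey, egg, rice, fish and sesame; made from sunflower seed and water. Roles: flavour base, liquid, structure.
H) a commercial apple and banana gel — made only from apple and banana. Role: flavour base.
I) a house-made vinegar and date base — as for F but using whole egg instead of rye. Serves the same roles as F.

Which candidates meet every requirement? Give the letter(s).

C, D, E, F, G, H

A: not usable as a flavour base; has sesame, so not sesame-free — no
B: has sesame seed, so not sesame-free; has egg, so not egg-free — out
C: every rule checks out — OK
D: only arrowroot and pumpkin; none excluded — valid
E: nothing on the exclusion list — keep
F: no rice, no egg — valid
G: every rule checks out — keep
H: only apple and banana; none excluded — valid
I: has whole egg, so not egg-free — reject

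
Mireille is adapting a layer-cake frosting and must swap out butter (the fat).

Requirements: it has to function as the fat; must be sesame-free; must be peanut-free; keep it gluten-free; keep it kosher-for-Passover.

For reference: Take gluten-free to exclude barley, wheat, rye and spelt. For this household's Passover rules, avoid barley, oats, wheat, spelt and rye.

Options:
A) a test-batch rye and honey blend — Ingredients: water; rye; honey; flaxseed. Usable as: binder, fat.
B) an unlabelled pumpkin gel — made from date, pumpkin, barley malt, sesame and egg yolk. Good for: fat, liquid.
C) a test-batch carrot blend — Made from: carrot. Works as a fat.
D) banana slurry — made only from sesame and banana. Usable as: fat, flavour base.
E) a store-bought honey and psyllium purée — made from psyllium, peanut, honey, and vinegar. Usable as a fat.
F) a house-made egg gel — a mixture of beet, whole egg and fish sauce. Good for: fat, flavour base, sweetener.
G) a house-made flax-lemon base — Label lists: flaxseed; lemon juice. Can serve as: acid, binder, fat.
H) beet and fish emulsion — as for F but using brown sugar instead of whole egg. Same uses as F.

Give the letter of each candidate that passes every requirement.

A: has rye, so not gluten-free; has rye, so not kosher-for-Passover — no
B: has barley malt, so not gluten-free; has barley malt, so not kosher-for-Passover (and 1 more) — reject
C: nothing on the exclusion list — valid
D: has sesame, so not sesame-free — no
E: has peanut, so not peanut-free — reject
F: nothing on the exclusion list — valid
G: only flaxseed and lemon juice; none excluded — OK
H: all constraints satisfied — valid

C, F, G, H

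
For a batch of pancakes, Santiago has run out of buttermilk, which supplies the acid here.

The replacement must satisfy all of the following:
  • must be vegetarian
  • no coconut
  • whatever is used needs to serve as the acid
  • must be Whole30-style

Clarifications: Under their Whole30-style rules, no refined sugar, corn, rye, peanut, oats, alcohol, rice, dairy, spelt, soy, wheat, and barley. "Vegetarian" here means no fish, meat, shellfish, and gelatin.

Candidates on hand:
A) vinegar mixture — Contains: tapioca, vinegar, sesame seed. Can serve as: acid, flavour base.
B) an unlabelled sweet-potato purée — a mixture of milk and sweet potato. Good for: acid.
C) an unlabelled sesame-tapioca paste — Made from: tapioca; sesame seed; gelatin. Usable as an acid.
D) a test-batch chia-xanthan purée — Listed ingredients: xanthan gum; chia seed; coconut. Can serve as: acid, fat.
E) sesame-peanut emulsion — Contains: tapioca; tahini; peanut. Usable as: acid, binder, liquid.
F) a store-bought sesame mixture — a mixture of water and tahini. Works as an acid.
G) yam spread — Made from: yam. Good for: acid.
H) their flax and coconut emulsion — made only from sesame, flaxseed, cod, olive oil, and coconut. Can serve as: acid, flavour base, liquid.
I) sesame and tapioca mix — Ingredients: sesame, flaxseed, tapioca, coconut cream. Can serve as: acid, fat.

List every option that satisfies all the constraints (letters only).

A: works as an acid, no coconut, vegetarian — valid
B: has milk, so not Whole30-style — reject
C: has gelatin, so not vegetarian — no
D: has coconut, so not coconut-free — no
E: has peanut, so not Whole30-style — out
F: vegetarian, Whole30-style — OK
G: works as an acid, vegetarian, Whole30-style — keep
H: has cod, so not vegetarian; has coconut, so not coconut-free — no
I: has coconut cream, so not coconut-free — reject

A, F, G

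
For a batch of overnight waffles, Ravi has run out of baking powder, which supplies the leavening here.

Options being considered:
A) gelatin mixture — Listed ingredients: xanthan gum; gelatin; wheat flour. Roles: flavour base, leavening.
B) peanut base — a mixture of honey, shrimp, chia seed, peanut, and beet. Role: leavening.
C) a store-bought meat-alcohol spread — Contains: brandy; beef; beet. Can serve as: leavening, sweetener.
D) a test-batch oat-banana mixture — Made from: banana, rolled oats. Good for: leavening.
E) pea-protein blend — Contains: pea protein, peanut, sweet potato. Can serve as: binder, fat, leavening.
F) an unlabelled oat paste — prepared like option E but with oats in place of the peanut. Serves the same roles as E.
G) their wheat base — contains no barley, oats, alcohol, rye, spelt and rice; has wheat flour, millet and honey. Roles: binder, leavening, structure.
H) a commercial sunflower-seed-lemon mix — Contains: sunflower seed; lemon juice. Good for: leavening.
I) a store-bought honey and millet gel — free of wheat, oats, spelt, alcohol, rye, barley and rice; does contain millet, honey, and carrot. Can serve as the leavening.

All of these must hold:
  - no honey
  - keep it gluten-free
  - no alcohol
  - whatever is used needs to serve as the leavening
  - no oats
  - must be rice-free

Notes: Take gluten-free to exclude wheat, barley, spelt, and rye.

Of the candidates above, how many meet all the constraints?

A: has wheat flour, so not gluten-free — out
B: has honey, so not honey-free — no
C: has brandy, so not alcohol-free — out
D: has rolled oats, so not oat-free — no
E: no rice, gluten-free — valid
F: has oats, so not oat-free — reject
G: has wheat flour, so not gluten-free; has honey, so not honey-free — reject
H: no alcohol, no rice — OK
I: has honey, so not honey-free — reject

2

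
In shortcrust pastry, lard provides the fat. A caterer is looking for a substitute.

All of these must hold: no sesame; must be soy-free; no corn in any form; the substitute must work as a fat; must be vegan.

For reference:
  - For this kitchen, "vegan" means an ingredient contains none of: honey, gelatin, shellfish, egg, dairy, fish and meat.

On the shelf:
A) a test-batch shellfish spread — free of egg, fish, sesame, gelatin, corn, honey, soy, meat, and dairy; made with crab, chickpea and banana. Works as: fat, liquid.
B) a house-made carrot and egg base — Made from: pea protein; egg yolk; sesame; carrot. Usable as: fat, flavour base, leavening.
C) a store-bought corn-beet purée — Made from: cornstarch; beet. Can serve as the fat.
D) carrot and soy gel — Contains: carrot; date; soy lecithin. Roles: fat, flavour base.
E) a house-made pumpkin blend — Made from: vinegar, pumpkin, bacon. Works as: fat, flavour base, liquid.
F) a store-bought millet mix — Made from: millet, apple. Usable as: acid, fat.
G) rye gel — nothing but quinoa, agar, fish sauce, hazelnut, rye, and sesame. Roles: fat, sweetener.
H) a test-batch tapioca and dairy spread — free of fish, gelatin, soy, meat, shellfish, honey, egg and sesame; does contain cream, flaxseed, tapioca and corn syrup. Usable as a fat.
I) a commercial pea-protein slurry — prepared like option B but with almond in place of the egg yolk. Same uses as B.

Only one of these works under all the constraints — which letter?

F

A: has crab, so not vegan — reject
B: has egg yolk, so not vegan; has sesame, so not sesame-free — no
C: has cornstarch, so not corn-free — reject
D: has soy lecithin, so not soy-free — no
E: has bacon, so not vegan — reject
F: all constraints satisfied — valid
G: has fish sauce, so not vegan; has sesame, so not sesame-free — no
H: has cream, so not vegan; has corn syrup, so not corn-free — out
I: has sesame, so not sesame-free — reject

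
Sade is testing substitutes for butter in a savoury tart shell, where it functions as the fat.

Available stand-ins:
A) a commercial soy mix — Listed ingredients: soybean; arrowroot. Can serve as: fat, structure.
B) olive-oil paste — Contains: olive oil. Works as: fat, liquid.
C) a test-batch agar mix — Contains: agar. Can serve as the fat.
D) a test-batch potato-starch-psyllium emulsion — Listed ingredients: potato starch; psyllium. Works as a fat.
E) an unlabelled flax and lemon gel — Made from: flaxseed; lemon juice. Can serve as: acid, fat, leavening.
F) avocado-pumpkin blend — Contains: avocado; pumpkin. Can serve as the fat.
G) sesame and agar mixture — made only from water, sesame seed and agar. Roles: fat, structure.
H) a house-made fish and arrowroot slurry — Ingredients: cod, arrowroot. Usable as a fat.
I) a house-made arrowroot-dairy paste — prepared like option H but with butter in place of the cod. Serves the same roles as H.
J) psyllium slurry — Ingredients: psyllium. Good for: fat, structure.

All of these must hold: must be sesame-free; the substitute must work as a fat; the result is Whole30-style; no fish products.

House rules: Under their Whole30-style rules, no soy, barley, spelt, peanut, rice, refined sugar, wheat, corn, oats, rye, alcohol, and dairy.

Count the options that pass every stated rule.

A: has soybean, so not Whole30-style — out
B: only olive oil; none excluded — keep
C: works as a fat, Whole30-style, no sesame — OK
D: works as a fat, no fish, Whole30-style — valid
E: only flaxseed and lemon juice; none excluded — OK
F: works as a fat, no sesame, Whole30-style — valid
G: has sesame seed, so not sesame-free — out
H: has cod, so not fish-free — no
I: has butter, so not Whole30-style — reject
J: Whole30-style, no sesame — valid

6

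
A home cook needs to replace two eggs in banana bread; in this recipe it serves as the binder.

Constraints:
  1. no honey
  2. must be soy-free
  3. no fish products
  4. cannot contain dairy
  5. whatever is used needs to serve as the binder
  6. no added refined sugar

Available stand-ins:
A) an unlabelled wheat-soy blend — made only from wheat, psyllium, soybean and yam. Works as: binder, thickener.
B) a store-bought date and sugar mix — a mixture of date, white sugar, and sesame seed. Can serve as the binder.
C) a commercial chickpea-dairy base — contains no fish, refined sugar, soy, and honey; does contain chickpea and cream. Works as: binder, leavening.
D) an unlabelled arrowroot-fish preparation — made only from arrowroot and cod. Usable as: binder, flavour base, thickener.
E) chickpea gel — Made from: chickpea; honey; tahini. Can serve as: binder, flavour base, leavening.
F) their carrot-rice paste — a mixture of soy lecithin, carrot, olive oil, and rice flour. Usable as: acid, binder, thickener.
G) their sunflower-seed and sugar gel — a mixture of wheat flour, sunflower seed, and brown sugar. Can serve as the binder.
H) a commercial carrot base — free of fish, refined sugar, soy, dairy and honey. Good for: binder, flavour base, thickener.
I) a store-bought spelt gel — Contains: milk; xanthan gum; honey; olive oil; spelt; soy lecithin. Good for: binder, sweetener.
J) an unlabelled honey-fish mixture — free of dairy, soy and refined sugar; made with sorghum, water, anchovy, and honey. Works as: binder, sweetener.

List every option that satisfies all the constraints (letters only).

A: has soybean, so not soy-free — out
B: has white sugar, so not no-added-sugar — no
C: has cream, so not dairy-free — no
D: has cod, so not fish-free — no
E: has honey, so not honey-free — reject
F: has soy lecithin, so not soy-free — out
G: has brown sugar, so not no-added-sugar — out
H: nothing on the exclusion list — keep
I: has soy lecithin, so not soy-free; has milk, so not dairy-free (and 1 more) — reject
J: has anchovy, so not fish-free; has honey, so not honey-free — out

H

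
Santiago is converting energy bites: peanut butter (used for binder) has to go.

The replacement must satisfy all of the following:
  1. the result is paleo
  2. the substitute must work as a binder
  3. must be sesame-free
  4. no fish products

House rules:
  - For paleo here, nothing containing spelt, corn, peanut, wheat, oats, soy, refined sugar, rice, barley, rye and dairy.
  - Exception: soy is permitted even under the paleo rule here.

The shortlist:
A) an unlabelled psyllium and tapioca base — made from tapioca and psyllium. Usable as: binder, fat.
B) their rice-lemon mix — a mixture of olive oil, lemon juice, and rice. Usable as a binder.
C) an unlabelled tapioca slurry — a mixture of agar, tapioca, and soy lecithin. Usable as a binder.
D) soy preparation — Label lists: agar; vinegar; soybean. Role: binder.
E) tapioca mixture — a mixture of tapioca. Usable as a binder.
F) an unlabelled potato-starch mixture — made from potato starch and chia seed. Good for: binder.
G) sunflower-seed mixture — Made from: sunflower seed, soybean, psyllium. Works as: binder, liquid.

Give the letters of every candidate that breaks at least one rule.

A: only psyllium and tapioca; none excluded — valid
B: has rice, so not paleo — no
C: soy is permitted under the paleo carve-out; nothing else excluded — keep
D: soy is permitted under the paleo carve-out; nothing else excluded — valid
E: nothing on the exclusion list — valid
F: every rule checks out — valid
G: soy is permitted under the paleo carve-out; nothing else excluded — valid

B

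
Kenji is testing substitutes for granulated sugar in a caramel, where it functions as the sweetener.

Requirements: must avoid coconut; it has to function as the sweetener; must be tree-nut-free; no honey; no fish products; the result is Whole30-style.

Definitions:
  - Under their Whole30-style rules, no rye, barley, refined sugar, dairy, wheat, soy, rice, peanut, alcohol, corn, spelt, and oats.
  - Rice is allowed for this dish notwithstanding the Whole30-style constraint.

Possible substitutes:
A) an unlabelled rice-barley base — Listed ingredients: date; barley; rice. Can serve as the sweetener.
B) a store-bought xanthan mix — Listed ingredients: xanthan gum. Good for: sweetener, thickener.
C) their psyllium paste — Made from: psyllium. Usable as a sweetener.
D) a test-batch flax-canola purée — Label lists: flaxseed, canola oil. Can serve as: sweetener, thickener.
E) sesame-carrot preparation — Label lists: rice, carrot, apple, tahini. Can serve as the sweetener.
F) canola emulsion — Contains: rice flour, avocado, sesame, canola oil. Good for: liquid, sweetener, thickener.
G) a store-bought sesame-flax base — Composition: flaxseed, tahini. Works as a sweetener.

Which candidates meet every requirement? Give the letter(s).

B, C, D, E, F, G

A: has barley, so not Whole30-style — no
B: only xanthan gum; none excluded — keep
C: only psyllium; none excluded — OK
D: only canola oil and flaxseed; none excluded — keep
E: rice is permitted under the Whole30-style carve-out; nothing else excluded — OK
F: rice is permitted under the Whole30-style carve-out; nothing else excluded — keep
G: no coconut, no fish — OK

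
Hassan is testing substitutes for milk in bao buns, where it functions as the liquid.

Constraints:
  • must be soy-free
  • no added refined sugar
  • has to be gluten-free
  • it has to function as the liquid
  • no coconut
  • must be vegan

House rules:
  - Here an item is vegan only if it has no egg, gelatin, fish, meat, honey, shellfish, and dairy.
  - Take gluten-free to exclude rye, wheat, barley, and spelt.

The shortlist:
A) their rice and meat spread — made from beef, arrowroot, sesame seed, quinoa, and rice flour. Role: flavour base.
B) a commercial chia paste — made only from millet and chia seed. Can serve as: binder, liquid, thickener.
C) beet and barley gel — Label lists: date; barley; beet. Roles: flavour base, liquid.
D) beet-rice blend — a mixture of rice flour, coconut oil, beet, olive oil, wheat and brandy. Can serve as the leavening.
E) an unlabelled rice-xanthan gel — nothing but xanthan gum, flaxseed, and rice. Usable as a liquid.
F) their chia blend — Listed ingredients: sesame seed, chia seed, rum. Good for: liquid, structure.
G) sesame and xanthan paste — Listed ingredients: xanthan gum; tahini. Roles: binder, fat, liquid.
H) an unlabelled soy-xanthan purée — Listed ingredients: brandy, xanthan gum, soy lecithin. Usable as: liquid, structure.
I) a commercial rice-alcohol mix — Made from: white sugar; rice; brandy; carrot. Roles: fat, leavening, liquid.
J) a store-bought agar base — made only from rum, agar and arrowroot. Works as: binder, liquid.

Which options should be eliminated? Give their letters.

A, C, D, H, I

A: not usable as a liquid; has beef, so not vegan — reject
B: vegan, gluten-free — keep
C: has barley, so not gluten-free — reject
D: not usable as a liquid; has wheat, so not gluten-free (and 1 more) — out
E: only rice, xanthan gum, and flaxseed; none excluded — OK
F: only rum, sesame seed, and chia seed; none excluded — valid
G: gluten-free, no soy — keep
H: has soy lecithin, so not soy-free — out
I: has white sugar, so not no-added-sugar — no
J: works as a liquid, vegan, no coconut — keep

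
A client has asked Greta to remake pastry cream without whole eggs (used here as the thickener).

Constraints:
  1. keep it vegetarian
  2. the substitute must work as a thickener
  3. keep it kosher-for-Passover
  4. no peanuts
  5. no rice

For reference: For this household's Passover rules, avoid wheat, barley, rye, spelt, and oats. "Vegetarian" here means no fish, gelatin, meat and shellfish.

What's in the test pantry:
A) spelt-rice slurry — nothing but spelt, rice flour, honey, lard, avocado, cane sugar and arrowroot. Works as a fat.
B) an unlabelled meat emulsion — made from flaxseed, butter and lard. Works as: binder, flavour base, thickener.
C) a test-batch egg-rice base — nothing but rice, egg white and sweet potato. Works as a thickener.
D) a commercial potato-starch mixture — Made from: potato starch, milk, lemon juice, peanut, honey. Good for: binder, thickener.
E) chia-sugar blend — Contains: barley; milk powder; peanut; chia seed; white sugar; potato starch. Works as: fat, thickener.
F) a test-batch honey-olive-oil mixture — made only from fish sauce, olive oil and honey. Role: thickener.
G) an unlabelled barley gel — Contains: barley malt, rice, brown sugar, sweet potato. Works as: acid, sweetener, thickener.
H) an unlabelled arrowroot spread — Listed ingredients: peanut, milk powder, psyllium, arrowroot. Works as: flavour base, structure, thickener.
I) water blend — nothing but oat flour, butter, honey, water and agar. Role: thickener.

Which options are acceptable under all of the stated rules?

A: not usable as a thickener; has spelt, so not kosher-for-Passover (and 2 more) — out
B: has lard, so not vegetarian — out
C: has rice, so not rice-free — no
D: has peanut, so not peanut-free — no
E: has barley, so not kosher-for-Passover; has peanut, so not peanut-free — no
F: has fish sauce, so not vegetarian — no
G: has barley malt, so not kosher-for-Passover; has rice, so not rice-free — out
H: has peanut, so not peanut-free — no
I: has oat flour, so not kosher-for-Passover — reject

none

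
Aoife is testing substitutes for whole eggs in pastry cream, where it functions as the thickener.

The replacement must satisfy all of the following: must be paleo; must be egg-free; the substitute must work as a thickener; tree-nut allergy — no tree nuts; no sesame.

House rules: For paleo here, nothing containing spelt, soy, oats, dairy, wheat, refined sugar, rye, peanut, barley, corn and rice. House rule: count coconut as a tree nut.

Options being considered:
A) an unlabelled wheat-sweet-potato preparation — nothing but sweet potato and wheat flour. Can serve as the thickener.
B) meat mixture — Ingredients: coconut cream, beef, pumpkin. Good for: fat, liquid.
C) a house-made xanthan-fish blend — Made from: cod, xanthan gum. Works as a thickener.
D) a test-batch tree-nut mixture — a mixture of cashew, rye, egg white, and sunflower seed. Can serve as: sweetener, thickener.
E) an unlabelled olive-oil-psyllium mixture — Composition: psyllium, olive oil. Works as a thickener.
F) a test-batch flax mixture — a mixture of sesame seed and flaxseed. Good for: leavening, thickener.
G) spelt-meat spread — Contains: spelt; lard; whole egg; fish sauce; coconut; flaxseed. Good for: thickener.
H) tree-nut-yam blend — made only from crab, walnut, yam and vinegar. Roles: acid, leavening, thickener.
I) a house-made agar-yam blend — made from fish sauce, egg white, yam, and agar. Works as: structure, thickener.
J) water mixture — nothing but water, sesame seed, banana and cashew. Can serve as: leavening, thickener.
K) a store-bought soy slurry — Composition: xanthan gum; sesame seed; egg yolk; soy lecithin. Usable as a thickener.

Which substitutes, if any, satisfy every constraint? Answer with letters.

C, E

A: has wheat flour, so not paleo — no
B: not usable as a thickener; has coconut cream, so not tree-nut-free — no
C: no sesame, paleo — keep
D: has rye, so not paleo; has cashew, so not tree-nut-free (and 1 more) — reject
E: all constraints satisfied — keep
F: has sesame seed, so not sesame-free — reject
G: has spelt, so not paleo; has coconut, so not tree-nut-free (and 1 more) — out
H: has walnut, so not tree-nut-free — reject
I: has egg white, so not egg-free — out
J: has cashew, so not tree-nut-free; has sesame seed, so not sesame-free — no
K: has soy lecithin, so not paleo; has egg yolk, so not egg-free (and 1 more) — reject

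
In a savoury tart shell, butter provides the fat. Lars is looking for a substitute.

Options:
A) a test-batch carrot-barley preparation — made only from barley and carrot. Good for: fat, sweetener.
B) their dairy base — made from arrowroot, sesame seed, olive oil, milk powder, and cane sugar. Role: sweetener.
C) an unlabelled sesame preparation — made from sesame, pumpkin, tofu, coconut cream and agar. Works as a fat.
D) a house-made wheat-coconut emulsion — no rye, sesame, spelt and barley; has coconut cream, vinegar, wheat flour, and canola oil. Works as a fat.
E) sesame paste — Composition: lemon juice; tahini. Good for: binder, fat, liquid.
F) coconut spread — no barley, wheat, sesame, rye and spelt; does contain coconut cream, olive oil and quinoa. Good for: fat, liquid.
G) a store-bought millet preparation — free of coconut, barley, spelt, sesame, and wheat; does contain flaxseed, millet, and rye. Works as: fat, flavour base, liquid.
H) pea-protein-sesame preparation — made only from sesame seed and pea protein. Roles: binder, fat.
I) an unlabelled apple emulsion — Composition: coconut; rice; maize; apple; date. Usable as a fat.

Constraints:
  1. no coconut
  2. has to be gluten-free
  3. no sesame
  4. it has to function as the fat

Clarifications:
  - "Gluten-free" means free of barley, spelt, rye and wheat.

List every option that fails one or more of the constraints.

A, B, C, D, E, F, G, H, I

A: has barley, so not gluten-free — reject
B: not usable as a fat; has sesame seed, so not sesame-free — no
C: has sesame, so not sesame-free; has coconut cream, so not coconut-free — reject
D: has wheat flour, so not gluten-free; has coconut cream, so not coconut-free — reject
E: has tahini, so not sesame-free — reject
F: has coconut cream, so not coconut-free — reject
G: has rye, so not gluten-free — out
H: has sesame seed, so not sesame-free — no
I: has coconut, so not coconut-free — no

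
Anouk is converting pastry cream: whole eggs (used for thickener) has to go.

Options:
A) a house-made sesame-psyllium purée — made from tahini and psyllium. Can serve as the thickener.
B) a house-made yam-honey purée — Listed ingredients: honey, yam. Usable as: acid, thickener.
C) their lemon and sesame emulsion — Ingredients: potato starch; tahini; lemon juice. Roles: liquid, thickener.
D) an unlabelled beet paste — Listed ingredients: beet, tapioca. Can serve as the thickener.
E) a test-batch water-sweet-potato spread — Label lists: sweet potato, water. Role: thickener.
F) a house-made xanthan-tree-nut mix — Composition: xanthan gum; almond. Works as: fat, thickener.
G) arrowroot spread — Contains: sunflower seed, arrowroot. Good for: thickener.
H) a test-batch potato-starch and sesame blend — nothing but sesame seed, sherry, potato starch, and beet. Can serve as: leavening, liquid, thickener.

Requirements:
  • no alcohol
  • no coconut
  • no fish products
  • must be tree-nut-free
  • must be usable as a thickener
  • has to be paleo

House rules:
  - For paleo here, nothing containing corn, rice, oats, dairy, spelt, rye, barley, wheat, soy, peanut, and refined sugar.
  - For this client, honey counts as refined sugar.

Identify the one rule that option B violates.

paleo

usable as a thickener: satisfied
paleo: has honey — fails
tree-nut-free: satisfied
alcohol-free: satisfied
fish-free: satisfied
coconut-free: satisfied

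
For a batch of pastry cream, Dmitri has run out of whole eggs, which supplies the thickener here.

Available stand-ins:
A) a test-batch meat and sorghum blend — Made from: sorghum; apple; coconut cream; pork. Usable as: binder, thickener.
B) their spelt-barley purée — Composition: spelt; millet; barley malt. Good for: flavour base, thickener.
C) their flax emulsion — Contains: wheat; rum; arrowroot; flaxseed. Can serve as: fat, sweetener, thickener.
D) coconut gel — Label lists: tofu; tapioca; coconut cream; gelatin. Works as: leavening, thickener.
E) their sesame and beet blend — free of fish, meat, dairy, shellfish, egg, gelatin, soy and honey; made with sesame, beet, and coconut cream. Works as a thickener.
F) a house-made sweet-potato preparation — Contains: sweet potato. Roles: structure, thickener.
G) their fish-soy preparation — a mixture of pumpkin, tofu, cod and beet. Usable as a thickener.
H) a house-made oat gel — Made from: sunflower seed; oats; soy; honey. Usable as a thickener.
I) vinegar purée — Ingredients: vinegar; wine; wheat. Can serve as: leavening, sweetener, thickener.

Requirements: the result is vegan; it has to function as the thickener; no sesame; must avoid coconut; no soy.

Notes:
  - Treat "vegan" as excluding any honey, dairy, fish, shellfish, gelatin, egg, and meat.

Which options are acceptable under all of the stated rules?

B, C, F, I

A: has pork, so not vegan; has coconut cream, so not coconut-free — no
B: works as a thickener, no coconut, vegan — OK
C: nothing on the exclusion list — valid
D: has gelatin, so not vegan; has coconut cream, so not coconut-free (and 1 more) — no
E: has coconut cream, so not coconut-free; has sesame, so not sesame-free — reject
F: only sweet potato; none excluded — valid
G: has cod, so not vegan; has tofu, so not soy-free — no
H: has honey, so not vegan; has soy, so not soy-free — out
I: only wine, wheat and vinegar; none excluded — OK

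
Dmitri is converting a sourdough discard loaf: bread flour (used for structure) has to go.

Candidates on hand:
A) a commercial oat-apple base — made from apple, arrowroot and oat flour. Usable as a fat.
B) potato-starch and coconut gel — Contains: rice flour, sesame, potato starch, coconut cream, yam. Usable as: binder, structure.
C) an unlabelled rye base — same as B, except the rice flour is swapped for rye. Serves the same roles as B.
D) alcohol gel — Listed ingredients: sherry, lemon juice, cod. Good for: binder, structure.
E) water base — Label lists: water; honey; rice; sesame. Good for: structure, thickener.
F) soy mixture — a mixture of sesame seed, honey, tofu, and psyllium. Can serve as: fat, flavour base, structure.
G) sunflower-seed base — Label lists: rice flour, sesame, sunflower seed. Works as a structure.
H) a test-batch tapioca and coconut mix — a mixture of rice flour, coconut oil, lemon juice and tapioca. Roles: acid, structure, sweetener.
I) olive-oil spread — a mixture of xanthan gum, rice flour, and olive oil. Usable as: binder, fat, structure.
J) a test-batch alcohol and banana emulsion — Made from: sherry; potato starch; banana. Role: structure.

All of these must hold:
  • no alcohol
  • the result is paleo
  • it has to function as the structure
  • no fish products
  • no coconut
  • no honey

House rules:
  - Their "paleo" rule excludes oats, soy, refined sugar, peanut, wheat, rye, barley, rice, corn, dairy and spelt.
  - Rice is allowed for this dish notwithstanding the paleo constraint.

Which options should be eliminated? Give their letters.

A, B, C, D, E, F, H, J

A: not usable as a structure; has oat flour, so not paleo — no
B: has coconut cream, so not coconut-free — out
C: has rye, so not paleo; has coconut cream, so not coconut-free — no
D: has sherry, so not alcohol-free; has cod, so not fish-free — reject
E: has honey, so not honey-free — out
F: has tofu, so not paleo; has honey, so not honey-free — reject
G: rice is permitted under the paleo carve-out; nothing else excluded — OK
H: has coconut oil, so not coconut-free — out
I: rice is permitted under the paleo carve-out; nothing else excluded — valid
J: has sherry, so not alcohol-free — no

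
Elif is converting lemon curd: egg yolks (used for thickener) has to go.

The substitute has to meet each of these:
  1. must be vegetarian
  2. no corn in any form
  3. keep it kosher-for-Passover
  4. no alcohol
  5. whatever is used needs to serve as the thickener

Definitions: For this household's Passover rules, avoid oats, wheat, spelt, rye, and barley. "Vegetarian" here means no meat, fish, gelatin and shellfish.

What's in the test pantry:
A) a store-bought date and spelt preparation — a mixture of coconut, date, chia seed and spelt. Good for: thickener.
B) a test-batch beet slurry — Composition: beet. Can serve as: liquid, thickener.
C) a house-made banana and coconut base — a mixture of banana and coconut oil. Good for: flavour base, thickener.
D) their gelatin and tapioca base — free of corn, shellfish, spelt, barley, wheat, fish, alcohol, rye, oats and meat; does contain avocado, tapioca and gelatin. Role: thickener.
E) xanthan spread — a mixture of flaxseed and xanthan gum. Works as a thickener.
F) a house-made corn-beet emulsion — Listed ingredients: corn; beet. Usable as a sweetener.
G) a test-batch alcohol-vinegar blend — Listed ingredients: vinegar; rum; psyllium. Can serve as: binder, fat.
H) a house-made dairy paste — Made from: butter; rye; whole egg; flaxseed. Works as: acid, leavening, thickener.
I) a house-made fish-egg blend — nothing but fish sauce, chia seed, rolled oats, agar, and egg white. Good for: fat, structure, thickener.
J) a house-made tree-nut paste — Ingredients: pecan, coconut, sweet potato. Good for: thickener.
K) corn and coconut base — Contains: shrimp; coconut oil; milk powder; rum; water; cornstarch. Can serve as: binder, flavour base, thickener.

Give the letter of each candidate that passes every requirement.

A: has spelt, so not kosher-for-Passover — out
B: no corn, no alcohol — OK
C: no alcohol, kosher-for-Passover — valid
D: has gelatin, so not vegetarian — no
E: works as a thickener, vegetarian, no alcohol — keep
F: not usable as a thickener; has corn, so not corn-free — out
G: not usable as a thickener; has rum, so not alcohol-free — no
H: has rye, so not kosher-for-Passover — no
I: has rolled oats, so not kosher-for-Passover; has fish sauce, so not vegetarian — out
J: nothing on the exclusion list — OK
K: has shrimp, so not vegetarian; has cornstarch, so not corn-free (and 1 more) — out

B, C, E, J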